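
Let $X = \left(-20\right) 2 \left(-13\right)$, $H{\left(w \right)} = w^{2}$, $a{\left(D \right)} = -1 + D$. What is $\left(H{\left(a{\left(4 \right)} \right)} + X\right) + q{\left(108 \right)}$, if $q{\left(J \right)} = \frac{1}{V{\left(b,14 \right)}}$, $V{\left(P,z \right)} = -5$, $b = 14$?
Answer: $\frac{2644}{5} \approx 528.8$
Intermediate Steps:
$q{\left(J \right)} = - \frac{1}{5}$ ($q{\left(J \right)} = \frac{1}{-5} = - \frac{1}{5}$)
$X = 520$ ($X = \left(-40\right) \left(-13\right) = 520$)
$\left(H{\left(a{\left(4 \right)} \right)} + X\right) + q{\left(108 \right)} = \left(\left(-1 + 4\right)^{2} + 520\right) - \frac{1}{5} = \left(3^{2} + 520\right) - \frac{1}{5} = \left(9 + 520\right) - \frac{1}{5} = 529 - \frac{1}{5} = \frac{2644}{5}$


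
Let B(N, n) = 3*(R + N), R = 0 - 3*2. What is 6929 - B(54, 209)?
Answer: 6785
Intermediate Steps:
R = -6 (R = 0 - 6 = -6)
B(N, n) = -18 + 3*N (B(N, n) = 3*(-6 + N) = -18 + 3*N)
6929 - B(54, 209) = 6929 - (-18 + 3*54) = 6929 - (-18 + 162) = 6929 - 1*144 = 6929 - 144 = 6785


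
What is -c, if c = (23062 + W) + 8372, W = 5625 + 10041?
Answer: -47100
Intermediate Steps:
W = 15666
c = 47100 (c = (23062 + 15666) + 8372 = 38728 + 8372 = 47100)
-c = -1*47100 = -47100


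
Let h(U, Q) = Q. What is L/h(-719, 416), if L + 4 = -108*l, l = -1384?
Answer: 37367/104 ≈ 359.30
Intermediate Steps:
L = 149468 (L = -4 - 108*(-1384) = -4 + 149472 = 149468)
L/h(-719, 416) = 149468/416 = 149468*(1/416) = 37367/104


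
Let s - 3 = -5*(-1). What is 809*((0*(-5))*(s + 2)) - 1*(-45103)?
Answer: 45103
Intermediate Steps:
s = 8 (s = 3 - 5*(-1) = 3 + 5 = 8)
809*((0*(-5))*(s + 2)) - 1*(-45103) = 809*((0*(-5))*(8 + 2)) - 1*(-45103) = 809*(0*10) + 45103 = 809*0 + 45103 = 0 + 45103 = 45103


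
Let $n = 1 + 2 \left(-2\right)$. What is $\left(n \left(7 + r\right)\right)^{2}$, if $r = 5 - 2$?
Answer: $900$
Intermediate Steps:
$n = -3$ ($n = 1 - 4 = -3$)
$r = 3$ ($r = 5 - 2 = 3$)
$\left(n \left(7 + r\right)\right)^{2} = \left(- 3 \left(7 + 3\right)\right)^{2} = \left(\left(-3\right) 10\right)^{2} = \left(-30\right)^{2} = 900$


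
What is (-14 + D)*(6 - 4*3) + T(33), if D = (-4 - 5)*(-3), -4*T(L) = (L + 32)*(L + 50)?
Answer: -5707/4 ≈ -1426.8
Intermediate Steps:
T(L) = -(32 + L)*(50 + L)/4 (T(L) = -(L + 32)*(L + 50)/4 = -(32 + L)*(50 + L)/4)
D = 27 (D = -9*(-3) = 27)
(-14 + D)*(6 - 4*3) + T(33) = (-14 + 27)*(6 - 4*3) + (-400 - 41/2*33 - ¼*33²) = 13*(6 - 12) + (-400 - 1353/2 - ¼*1089) = 13*(-6) + (-400 - 1353/2 - 1089/4) = -78 - 5395/4 = -5707/4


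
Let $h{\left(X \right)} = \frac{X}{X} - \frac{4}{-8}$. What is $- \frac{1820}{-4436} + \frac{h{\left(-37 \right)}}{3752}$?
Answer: $\frac{3417647}{8321936} \approx 0.41068$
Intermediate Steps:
$h{\left(X \right)} = \frac{3}{2}$ ($h{\left(X \right)} = 1 - - \frac{1}{2} = 1 + \frac{1}{2} = \frac{3}{2}$)
$- \frac{1820}{-4436} + \frac{h{\left(-37 \right)}}{3752} = - \frac{1820}{-4436} + \frac{3}{2 \cdot 3752} = \left(-1820\right) \left(- \frac{1}{4436}\right) + \frac{3}{2} \cdot \frac{1}{3752} = \frac{455}{1109} + \frac{3}{7504} = \frac{3417647}{8321936}$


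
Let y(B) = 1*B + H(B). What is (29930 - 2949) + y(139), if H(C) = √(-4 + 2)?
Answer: 27120 + I*√2 ≈ 27120.0 + 1.4142*I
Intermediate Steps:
H(C) = I*√2 (H(C) = √(-2) = I*√2)
y(B) = B + I*√2 (y(B) = 1*B + I*√2 = B + I*√2)
(29930 - 2949) + y(139) = (29930 - 2949) + (139 + I*√2) = 26981 + (139 + I*√2) = 27120 + I*√2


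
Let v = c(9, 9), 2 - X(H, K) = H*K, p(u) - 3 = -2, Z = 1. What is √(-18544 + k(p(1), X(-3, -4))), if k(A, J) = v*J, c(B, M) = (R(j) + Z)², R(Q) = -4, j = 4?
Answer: 11*I*√154 ≈ 136.51*I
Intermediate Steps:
p(u) = 1 (p(u) = 3 - 2 = 1)
c(B, M) = 9 (c(B, M) = (-4 + 1)² = (-3)² = 9)
X(H, K) = 2 - H*K
v = 9
k(A, J) = 9*J
√(-18544 + k(p(1), X(-3, -4))) = √(-18544 + 9*(2 - 1*(-3)*(-4))) = √(-18544 + 9*(2 - 12)) = √(-18544 + 9*(-10)) = √(-18544 - 90) = √(-18634) = 11*I*√154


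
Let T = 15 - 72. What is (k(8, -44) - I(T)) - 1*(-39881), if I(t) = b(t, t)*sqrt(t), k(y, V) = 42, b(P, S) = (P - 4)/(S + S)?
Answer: 39923 - 61*I*sqrt(57)/114 ≈ 39923.0 - 4.0398*I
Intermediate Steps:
b(P, S) = (-4 + P)/(2*S) (b(P, S) = (-4 + P)/((2*S)) = (-4 + P)*(1/(2*S)) = (-4 + P)/(2*S))
T = -57
I(t) = (-4 + t)/(2*sqrt(t)) (I(t) = ((-4 + t)/(2*t))*sqrt(t) = (-4 + t)/(2*sqrt(t)))
(k(8, -44) - I(T)) - 1*(-39881) = (42 - (-4 - 57)/(2*sqrt(-57))) - 1*(-39881) = (42 - (-I*sqrt(57)/57)*(-61)/2) + 39881 = (42 - 61*I*sqrt(57)/114) + 39881 = 39923 - 61*I*sqrt(57)/114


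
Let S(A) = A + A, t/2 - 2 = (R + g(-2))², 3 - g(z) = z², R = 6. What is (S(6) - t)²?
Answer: 1764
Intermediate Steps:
g(z) = 3 - z²
t = 54 (t = 4 + 2*(6 + (3 - 1*(-2)²))² = 4 + 2*(6 + (3 - 1*4))² = 4 + 2*(6 + (3 - 4))² = 4 + 2*(6 - 1)² = 4 + 2*5² = 4 + 2*25 = 4 + 50 = 54)
S(A) = 2*A
(S(6) - t)² = (2*6 - 1*54)² = (12 - 54)² = (-42)² = 1764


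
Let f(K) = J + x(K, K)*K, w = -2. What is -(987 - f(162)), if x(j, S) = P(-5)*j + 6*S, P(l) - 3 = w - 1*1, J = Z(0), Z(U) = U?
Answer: 156477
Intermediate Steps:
J = 0
P(l) = 0 (P(l) = 3 + (-2 - 1*1) = 3 + (-2 - 1) = 3 - 3 = 0)
x(j, S) = 6*S (x(j, S) = 0*j + 6*S = 0 + 6*S = 6*S)
f(K) = 6*K**2 (f(K) = 0 + (6*K)*K = 0 + 6*K**2 = 6*K**2)
-(987 - f(162)) = -(987 - 6*162**2) = -(987 - 6*26244) = -(987 - 1*157464) = -(987 - 157464) = -1*(-156477) = 156477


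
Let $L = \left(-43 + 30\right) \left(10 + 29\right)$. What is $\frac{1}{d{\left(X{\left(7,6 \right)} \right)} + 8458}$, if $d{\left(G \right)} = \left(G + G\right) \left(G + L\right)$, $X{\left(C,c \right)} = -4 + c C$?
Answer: $- \frac{1}{27186} \approx -3.6784 \cdot 10^{-5}$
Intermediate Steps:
$X{\left(C,c \right)} = -4 + C c$
$L = -507$ ($L = \left(-13\right) 39 = -507$)
$d{\left(G \right)} = 2 G \left(-507 + G\right)$ ($d{\left(G \right)} = \left(G + G\right) \left(G - 507\right) = 2 G \left(-507 + G\right)$)
$\frac{1}{d{\left(X{\left(7,6 \right)} \right)} + 8458} = \frac{1}{2 \left(-4 + 7 \cdot 6\right) \left(-507 + \left(-4 + 7 \cdot 6\right)\right) + 8458} = \frac{1}{2 \left(-4 + 42\right) \left(-507 + \left(-4 + 42\right)\right) + 8458} = \frac{1}{2 \cdot 38 \left(-507 + 38\right) + 8458} = \frac{1}{2 \cdot 38 \left(-469\right) + 8458} = \frac{1}{-35644 + 8458} = \frac{1}{-27186} = - \frac{1}{27186}$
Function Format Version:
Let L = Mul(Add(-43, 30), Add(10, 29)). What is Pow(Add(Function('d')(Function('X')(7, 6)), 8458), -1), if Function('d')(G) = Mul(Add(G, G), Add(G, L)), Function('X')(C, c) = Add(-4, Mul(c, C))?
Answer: Rational(-1, 27186) ≈ -3.6784e-5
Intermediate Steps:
Function('X')(C, c) = Add(-4, Mul(C, c))
L = -507 (L = Mul(-13, 39) = -507)
Function('d')(G) = Mul(2, G, Add(-507, G)) (Function('d')(G) = Mul(Add(G, G), Add(G, -507)) = Mul(Mul(2, G), Add(-507, G)) = Mul(2, G, Add(-507, G)))
Pow(Add(Function('d')(Function('X')(7, 6)), 8458), -1) = Pow(Add(Mul(2, Add(-4, Mul(7, 6)), Add(-507, Add(-4, Mul(7, 6)))), 8458), -1) = Pow(Add(Mul(2, Add(-4, 42), Add(-507, Add(-4, 42))), 8458), -1) = Pow(Add(Mul(2, 38, Add(-507, 38)), 8458), -1) = Pow(Add(Mul(2, 38, -469), 8458), -1) = Pow(Add(-35644, 8458), -1) = Pow(-27186, -1) = Rational(-1, 27186)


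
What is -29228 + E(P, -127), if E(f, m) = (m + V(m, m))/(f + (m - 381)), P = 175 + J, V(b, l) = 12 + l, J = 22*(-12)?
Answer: -17448874/597 ≈ -29228.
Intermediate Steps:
J = -264
P = -89 (P = 175 - 264 = -89)
E(f, m) = (12 + 2*m)/(-381 + f + m) (E(f, m) = (m + (12 + m))/(f + (m - 381)) = (12 + 2*m)/(f + (-381 + m)) = (12 + 2*m)/(-381 + f + m))
-29228 + E(P, -127) = -29228 + 2*(6 - 127)/(-381 - 89 - 127) = -29228 + 2*(-121)/(-597) = -29228 + 2*(-1/597)*(-121) = -29228 + 242/597 = -17448874/597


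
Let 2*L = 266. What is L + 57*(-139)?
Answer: -7790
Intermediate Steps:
L = 133 (L = (1/2)*266 = 133)
L + 57*(-139) = 133 + 57*(-139) = 133 - 7923 = -7790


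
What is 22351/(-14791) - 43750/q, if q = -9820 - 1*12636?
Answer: 1481553/3389252 ≈ 0.43713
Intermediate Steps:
q = -22456 (q = -9820 - 12636 = -22456)
22351/(-14791) - 43750/q = 22351/(-14791) - 43750/(-22456) = 22351*(-1/14791) - 43750*(-1/22456) = -3193/2113 + 3125/1604 = 1481553/3389252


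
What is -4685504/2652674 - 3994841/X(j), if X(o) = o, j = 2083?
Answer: -5303385379833/2762759971 ≈ -1919.6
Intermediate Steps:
-4685504/2652674 - 3994841/X(j) = -4685504/2652674 - 3994841/2083 = -4685504*1/2652674 - 3994841*1/2083 = -2342752/1326337 - 3994841/2083 = -5303385379833/2762759971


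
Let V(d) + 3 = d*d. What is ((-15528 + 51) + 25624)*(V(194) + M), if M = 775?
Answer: 389725976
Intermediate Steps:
V(d) = -3 + d**2 (V(d) = -3 + d*d = -3 + d**2)
((-15528 + 51) + 25624)*(V(194) + M) = ((-15528 + 51) + 25624)*((-3 + 194**2) + 775) = (-15477 + 25624)*((-3 + 37636) + 775) = 10147*(37633 + 775) = 10147*38408 = 389725976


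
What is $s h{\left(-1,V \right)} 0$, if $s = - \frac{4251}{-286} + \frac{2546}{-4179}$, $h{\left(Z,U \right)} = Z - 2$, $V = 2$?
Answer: $0$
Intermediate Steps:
$h{\left(Z,U \right)} = -2 + Z$
$s = \frac{1310521}{91938}$ ($s = \left(-4251\right) \left(- \frac{1}{286}\right) + 2546 \left(- \frac{1}{4179}\right) = \frac{327}{22} - \frac{2546}{4179} = \frac{1310521}{91938} \approx 14.254$)
$s h{\left(-1,V \right)} 0 = \frac{1310521 \left(-2 - 1\right) 0}{91938} = \frac{1310521 \left(\left(-3\right) 0\right)}{91938} = \frac{1310521}{91938} \cdot 0 = 0$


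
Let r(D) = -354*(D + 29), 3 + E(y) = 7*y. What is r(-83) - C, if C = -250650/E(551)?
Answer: 36961857/1927 ≈ 19181.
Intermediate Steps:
E(y) = -3 + 7*y
C = -125325/1927 (C = -250650/(-3 + 7*551) = -250650/(-3 + 3857) = -250650/3854 = -250650*1/3854 = -125325/1927 ≈ -65.036)
r(D) = -10266 - 354*D (r(D) = -354*(29 + D) = -10266 - 354*D)
r(-83) - C = (-10266 - 354*(-83)) - 1*(-125325/1927) = (-10266 + 29382) + 125325/1927 = 19116 + 125325/1927 = 36961857/1927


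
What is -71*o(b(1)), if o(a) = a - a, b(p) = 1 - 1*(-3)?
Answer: 0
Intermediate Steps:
b(p) = 4 (b(p) = 1 + 3 = 4)
o(a) = 0
-71*o(b(1)) = -71*0 = 0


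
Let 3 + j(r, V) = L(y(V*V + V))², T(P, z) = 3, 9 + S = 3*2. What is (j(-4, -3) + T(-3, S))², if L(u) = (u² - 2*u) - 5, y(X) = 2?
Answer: 625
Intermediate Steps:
S = -3 (S = -9 + 3*2 = -9 + 6 = -3)
L(u) = -5 + u² - 2*u
j(r, V) = 22 (j(r, V) = -3 + (-5 + 2² - 2*2)² = -3 + (-5 + 4 - 4)² = -3 + (-5)² = -3 + 25 = 22)
(j(-4, -3) + T(-3, S))² = (22 + 3)² = 25² = 625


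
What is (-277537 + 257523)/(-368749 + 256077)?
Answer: 10007/56336 ≈ 0.17763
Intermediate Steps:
(-277537 + 257523)/(-368749 + 256077) = -20014/(-112672) = -20014*(-1/112672) = 10007/56336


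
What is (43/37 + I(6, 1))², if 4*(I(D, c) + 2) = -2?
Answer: 9801/5476 ≈ 1.7898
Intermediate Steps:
I(D, c) = -5/2 (I(D, c) = -2 + (¼)*(-2) = -2 - ½ = -5/2)
(43/37 + I(6, 1))² = (43/37 - 5/2)² = (-99/74)² = 9801/5476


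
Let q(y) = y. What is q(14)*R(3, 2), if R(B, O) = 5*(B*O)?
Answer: 420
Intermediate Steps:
R(B, O) = 5*B*O
q(14)*R(3, 2) = 14*(5*3*2) = 14*30 = 420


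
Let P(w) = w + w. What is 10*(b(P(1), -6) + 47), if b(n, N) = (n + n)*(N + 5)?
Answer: 430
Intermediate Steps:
P(w) = 2*w
b(n, N) = 2*n*(5 + N) (b(n, N) = (2*n)*(5 + N) = 2*n*(5 + N))
10*(b(P(1), -6) + 47) = 10*(2*(2*1)*(5 - 6) + 47) = 10*(2*2*(-1) + 47) = 10*(-4 + 47) = 10*43 = 430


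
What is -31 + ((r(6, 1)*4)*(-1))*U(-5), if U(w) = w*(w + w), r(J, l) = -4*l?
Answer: 769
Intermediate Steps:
U(w) = 2*w² (U(w) = w*(2*w) = 2*w²)
-31 + ((r(6, 1)*4)*(-1))*U(-5) = -31 + ((-4*1*4)*(-1))*(2*(-5)²) = -31 + (-4*4*(-1))*(2*25) = -31 - 16*(-1)*50 = -31 + 16*50 = -31 + 800 = 769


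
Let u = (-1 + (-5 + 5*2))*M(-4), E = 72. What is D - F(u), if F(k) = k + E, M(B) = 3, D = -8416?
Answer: -8500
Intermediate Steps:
u = 12 (u = (-1 + (-5 + 5*2))*3 = (-1 + (-5 + 10))*3 = (-1 + 5)*3 = 4*3 = 12)
F(k) = 72 + k (F(k) = k + 72 = 72 + k)
D - F(u) = -8416 - (72 + 12) = -8416 - 1*84 = -8416 - 84 = -8500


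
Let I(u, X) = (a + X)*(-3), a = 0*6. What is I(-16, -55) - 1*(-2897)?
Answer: 3062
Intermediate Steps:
a = 0
I(u, X) = -3*X (I(u, X) = (0 + X)*(-3) = X*(-3) = -3*X)
I(-16, -55) - 1*(-2897) = -3*(-55) - 1*(-2897) = 165 + 2897 = 3062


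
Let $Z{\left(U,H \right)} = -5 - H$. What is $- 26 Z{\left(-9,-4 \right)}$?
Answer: $26$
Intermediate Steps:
$- 26 Z{\left(-9,-4 \right)} = - 26 \left(-5 - -4\right) = - 26 \left(-5 + 4\right) = \left(-26\right) \left(-1\right) = 26$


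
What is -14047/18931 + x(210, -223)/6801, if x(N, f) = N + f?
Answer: -8707250/11704521 ≈ -0.74392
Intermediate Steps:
-14047/18931 + x(210, -223)/6801 = -14047/18931 + (210 - 223)/6801 = -14047*1/18931 - 13*1/6801 = -1277/1721 - 13/6801 = -8707250/11704521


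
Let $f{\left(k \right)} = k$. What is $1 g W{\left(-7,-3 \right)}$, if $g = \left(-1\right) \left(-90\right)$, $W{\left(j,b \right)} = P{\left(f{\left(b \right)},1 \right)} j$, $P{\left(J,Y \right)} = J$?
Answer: $1890$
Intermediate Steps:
$W{\left(j,b \right)} = b j$
$g = 90$
$1 g W{\left(-7,-3 \right)} = 1 \cdot 90 \left(\left(-3\right) \left(-7\right)\right) = 90 \cdot 21 = 1890$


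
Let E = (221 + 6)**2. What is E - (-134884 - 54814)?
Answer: 241227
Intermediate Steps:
E = 51529 (E = 227**2 = 51529)
E - (-134884 - 54814) = 51529 - (-134884 - 54814) = 51529 - 1*(-189698) = 51529 + 189698 = 241227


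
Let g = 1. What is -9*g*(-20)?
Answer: 180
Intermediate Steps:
-9*g*(-20) = -9*1*(-20) = -9*(-20) = 180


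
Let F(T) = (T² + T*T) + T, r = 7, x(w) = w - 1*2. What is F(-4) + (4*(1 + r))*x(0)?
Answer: -36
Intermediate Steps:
x(w) = -2 + w (x(w) = w - 2 = -2 + w)
F(T) = T + 2*T² (F(T) = (T² + T²) + T = 2*T² + T = T + 2*T²)
F(-4) + (4*(1 + r))*x(0) = -4*(1 + 2*(-4)) + (4*(1 + 7))*(-2 + 0) = -4*(1 - 8) + (4*8)*(-2) = -4*(-7) + 32*(-2) = 28 - 64 = -36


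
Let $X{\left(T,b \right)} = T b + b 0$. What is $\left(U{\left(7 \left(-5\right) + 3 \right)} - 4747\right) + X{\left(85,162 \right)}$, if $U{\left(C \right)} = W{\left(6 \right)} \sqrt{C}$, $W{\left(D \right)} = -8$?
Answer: $9023 - 32 i \sqrt{2} \approx 9023.0 - 45.255 i$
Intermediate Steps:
$U{\left(C \right)} = - 8 \sqrt{C}$
$X{\left(T,b \right)} = T b$ ($X{\left(T,b \right)} = T b + 0 = T b$)
$\left(U{\left(7 \left(-5\right) + 3 \right)} - 4747\right) + X{\left(85,162 \right)} = \left(- 8 \sqrt{7 \left(-5\right) + 3} - 4747\right) + 85 \cdot 162 = \left(- 8 \sqrt{-35 + 3} - 4747\right) + 13770 = \left(- 8 \sqrt{-32} - 4747\right) + 13770 = \left(- 8 \cdot 4 i \sqrt{2} - 4747\right) + 13770 = \left(- 32 i \sqrt{2} - 4747\right) + 13770 = \left(-4747 - 32 i \sqrt{2}\right) + 13770 = 9023 - 32 i \sqrt{2}$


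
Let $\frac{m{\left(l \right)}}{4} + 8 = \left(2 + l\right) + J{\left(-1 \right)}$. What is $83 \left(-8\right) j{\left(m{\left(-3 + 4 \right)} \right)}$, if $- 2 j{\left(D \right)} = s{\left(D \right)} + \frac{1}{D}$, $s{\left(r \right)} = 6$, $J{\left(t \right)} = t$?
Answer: $\frac{11869}{6} \approx 1978.2$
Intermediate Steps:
$m{\left(l \right)} = -28 + 4 l$ ($m{\left(l \right)} = -32 + 4 \left(\left(2 + l\right) - 1\right) = -32 + 4 \left(1 + l\right) = -32 + \left(4 + 4 l\right) = -28 + 4 l$)
$j{\left(D \right)} = -3 - \frac{1}{2 D}$ ($j{\left(D \right)} = - \frac{6 + \frac{1}{D}}{2} = -3 - \frac{1}{2 D}$)
$83 \left(-8\right) j{\left(m{\left(-3 + 4 \right)} \right)} = 83 \left(-8\right) \left(-3 - \frac{1}{2 \left(-28 + 4 \left(-3 + 4\right)\right)}\right) = - 664 \left(-3 - \frac{1}{2 \left(-28 + 4 \cdot 1\right)}\right) = - 664 \left(-3 - \frac{1}{2 \left(-28 + 4\right)}\right) = - 664 \left(-3 - \frac{1}{2 \left(-24\right)}\right) = - 664 \left(-3 - - \frac{1}{48}\right) = - 664 \left(-3 + \frac{1}{48}\right) = \left(-664\right) \left(- \frac{143}{48}\right) = \frac{11869}{6}$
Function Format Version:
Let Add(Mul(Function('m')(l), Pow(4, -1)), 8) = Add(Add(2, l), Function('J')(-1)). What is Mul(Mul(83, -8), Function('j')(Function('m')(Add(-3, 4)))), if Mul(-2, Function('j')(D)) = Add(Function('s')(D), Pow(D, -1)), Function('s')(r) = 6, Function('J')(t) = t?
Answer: Rational(11869, 6) ≈ 1978.2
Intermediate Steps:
Function('m')(l) = Add(-28, Mul(4, l)) (Function('m')(l) = Add(-32, Mul(4, Add(Add(2, l), -1))) = Add(-32, Mul(4, Add(1, l))) = Add(-32, Add(4, Mul(4, l))) = Add(-28, Mul(4, l)))
Function('j')(D) = Add(-3, Mul(Rational(-1, 2), Pow(D, -1))) (Function('j')(D) = Mul(Rational(-1, 2), Add(6, Pow(D, -1))) = Add(-3, Mul(Rational(-1, 2), Pow(D, -1))))
Mul(Mul(83, -8), Function('j')(Function('m')(Add(-3, 4)))) = Mul(Mul(83, -8), Add(-3, Mul(Rational(-1, 2), Pow(Add(-28, Mul(4, Add(-3, 4))), -1)))) = Mul(-664, Add(-3, Mul(Rational(-1, 2), Pow(Add(-28, Mul(4, 1)), -1)))) = Mul(-664, Add(-3, Mul(Rational(-1, 2), Pow(Add(-28, 4), -1)))) = Mul(-664, Add(-3, Mul(Rational(-1, 2), Pow(-24, -1)))) = Mul(-664, Add(-3, Mul(Rational(-1, 2), Rational(-1, 24)))) = Mul(-664, Add(-3, Rational(1, 48))) = Mul(-664, Rational(-143, 48)) = Rational(11869, 6)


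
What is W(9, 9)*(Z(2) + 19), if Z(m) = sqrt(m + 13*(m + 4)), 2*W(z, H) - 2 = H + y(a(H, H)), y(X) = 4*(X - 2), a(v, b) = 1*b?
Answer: 741/2 + 78*sqrt(5) ≈ 544.91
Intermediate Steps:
a(v, b) = b
y(X) = -8 + 4*X (y(X) = 4*(-2 + X) = -8 + 4*X)
W(z, H) = -3 + 5*H/2 (W(z, H) = 1 + (H + (-8 + 4*H))/2 = 1 + (-8 + 5*H)/2 = 1 + (-4 + 5*H/2) = -3 + 5*H/2)
Z(m) = sqrt(52 + 14*m) (Z(m) = sqrt(m + 13*(4 + m)) = sqrt(m + (52 + 13*m)) = sqrt(52 + 14*m))
W(9, 9)*(Z(2) + 19) = (-3 + (5/2)*9)*(sqrt(52 + 14*2) + 19) = (-3 + 45/2)*(sqrt(52 + 28) + 19) = 39*(sqrt(80) + 19)/2 = 39*(4*sqrt(5) + 19)/2 = 39*(19 + 4*sqrt(5))/2 = 741/2 + 78*sqrt(5)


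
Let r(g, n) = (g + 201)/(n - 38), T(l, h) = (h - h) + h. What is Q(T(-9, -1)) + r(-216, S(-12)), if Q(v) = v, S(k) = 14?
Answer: -3/8 ≈ -0.37500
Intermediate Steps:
T(l, h) = h (T(l, h) = 0 + h = h)
r(g, n) = (201 + g)/(-38 + n)
Q(T(-9, -1)) + r(-216, S(-12)) = -1 + (201 - 216)/(-38 + 14) = -1 - 15/(-24) = -1 - 1/24*(-15) = -1 + 5/8 = -3/8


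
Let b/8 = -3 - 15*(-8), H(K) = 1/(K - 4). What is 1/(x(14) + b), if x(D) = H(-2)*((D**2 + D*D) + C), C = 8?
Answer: 3/2608 ≈ 0.0011503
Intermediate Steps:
H(K) = 1/(-4 + K)
b = 936 (b = 8*(-3 - 15*(-8)) = 8*(-3 + 120) = 8*117 = 936)
x(D) = -4/3 - D**2/3 (x(D) = ((D**2 + D*D) + 8)/(-4 - 2) = ((D**2 + D**2) + 8)/(-6) = -(2*D**2 + 8)/6 = -(8 + 2*D**2)/6 = -4/3 - D**2/3)
1/(x(14) + b) = 1/((-4/3 - 1/3*14**2) + 936) = 1/((-4/3 - 1/3*196) + 936) = 1/((-4/3 - 196/3) + 936) = 1/(-200/3 + 936) = 1/(2608/3) = 3/2608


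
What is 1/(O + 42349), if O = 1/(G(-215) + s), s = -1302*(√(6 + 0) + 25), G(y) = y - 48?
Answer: 5645766168274/239092551286535909 - 651*√6/956370205146143636 ≈ 2.3613e-5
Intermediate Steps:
G(y) = -48 + y
s = -32550 - 1302*√6 (s = -1302*(√6 + 25) = -1302*(25 + √6) = -32550 - 1302*√6 ≈ -35739.)
O = 1/(-32813 - 1302*√6) (O = 1/((-48 - 215) + (-32550 - 1302*√6)) = 1/(-263 + (-32550 - 1302*√6)) = 1/(-32813 - 1302*√6) ≈ -2.7776e-5)
1/(O + 42349) = 1/((-32813/1066521745 + 1302*√6/1066521745) + 42349) = 1/(45166129346192/1066521745 + 1302*√6/1066521745)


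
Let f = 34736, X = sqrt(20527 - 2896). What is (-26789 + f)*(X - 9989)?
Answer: -79382583 + 23841*sqrt(1959) ≈ -7.8327e+7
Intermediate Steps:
X = 3*sqrt(1959) (X = sqrt(17631) = 3*sqrt(1959) ≈ 132.78)
(-26789 + f)*(X - 9989) = (-26789 + 34736)*(3*sqrt(1959) - 9989) = 7947*(-9989 + 3*sqrt(1959)) = -79382583 + 23841*sqrt(1959)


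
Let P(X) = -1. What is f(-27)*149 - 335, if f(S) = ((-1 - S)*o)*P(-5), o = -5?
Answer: 19035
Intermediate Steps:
f(S) = -5 - 5*S (f(S) = ((-1 - S)*(-5))*(-1) = (5 + 5*S)*(-1) = -5 - 5*S)
f(-27)*149 - 335 = (-5 - 5*(-27))*149 - 335 = (-5 + 135)*149 - 335 = 130*149 - 335 = 19370 - 335 = 19035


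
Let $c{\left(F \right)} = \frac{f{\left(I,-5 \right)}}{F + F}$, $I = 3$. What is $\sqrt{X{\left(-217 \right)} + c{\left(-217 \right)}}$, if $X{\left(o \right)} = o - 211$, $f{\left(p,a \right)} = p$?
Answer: $\frac{i \sqrt{80617670}}{434} \approx 20.688 i$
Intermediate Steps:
$X{\left(o \right)} = -211 + o$
$c{\left(F \right)} = \frac{3}{2 F}$ ($c{\left(F \right)} = \frac{3}{F + F} = \frac{3}{2 F}$)
$\sqrt{X{\left(-217 \right)} + c{\left(-217 \right)}} = \sqrt{\left(-211 - 217\right) + \frac{3}{2 \left(-217\right)}} = \sqrt{-428 + \frac{3}{2} \left(- \frac{1}{217}\right)} = \sqrt{-428 - \frac{3}{434}} = \sqrt{- \frac{185755}{434}} = \frac{i \sqrt{80617670}}{434}$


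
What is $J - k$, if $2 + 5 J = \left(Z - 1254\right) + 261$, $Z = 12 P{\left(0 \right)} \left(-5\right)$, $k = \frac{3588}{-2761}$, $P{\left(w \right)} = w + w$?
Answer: $- \frac{545851}{2761} \approx -197.7$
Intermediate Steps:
$P{\left(w \right)} = 2 w$
$k = - \frac{3588}{2761}$ ($k = 3588 \left(- \frac{1}{2761}\right) = - \frac{3588}{2761} \approx -1.2995$)
$Z = 0$ ($Z = 12 \cdot 2 \cdot 0 \left(-5\right) = 12 \cdot 0 \left(-5\right) = 0 \left(-5\right) = 0$)
$J = -199$ ($J = - \frac{2}{5} + \frac{\left(0 - 1254\right) + 261}{5} = - \frac{2}{5} + \frac{-1254 + 261}{5} = - \frac{2}{5} + \frac{1}{5} \left(-993\right) = - \frac{2}{5} - \frac{993}{5} = -199$)
$J - k = -199 - - \frac{3588}{2761} = -199 + \frac{3588}{2761} = - \frac{545851}{2761}$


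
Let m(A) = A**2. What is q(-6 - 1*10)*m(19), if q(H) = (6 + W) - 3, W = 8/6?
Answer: 4693/3 ≈ 1564.3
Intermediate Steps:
W = 4/3 (W = 8*(1/6) = 4/3 ≈ 1.3333)
q(H) = 13/3 (q(H) = (6 + 4/3) - 3 = 22/3 - 3 = 13/3)
q(-6 - 1*10)*m(19) = (13/3)*19**2 = (13/3)*361 = 4693/3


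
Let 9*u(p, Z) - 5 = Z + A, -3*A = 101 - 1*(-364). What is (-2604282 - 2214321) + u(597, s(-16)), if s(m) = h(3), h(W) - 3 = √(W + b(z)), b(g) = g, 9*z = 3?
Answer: -14455858/3 + √30/27 ≈ -4.8186e+6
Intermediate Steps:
z = ⅓ (z = (⅑)*3 = ⅓ ≈ 0.33333)
h(W) = 3 + √(⅓ + W) (h(W) = 3 + √(W + ⅓) = 3 + √(⅓ + W))
A = -155 (A = -(101 - 1*(-364))/3 = -(101 + 364)/3 = -⅓*465 = -155)
s(m) = 3 + √30/3 (s(m) = 3 + √(3 + 9*3)/3 = 3 + √(3 + 27)/3 = 3 + √30/3)
u(p, Z) = -50/3 + Z/9 (u(p, Z) = 5/9 + (Z - 155)/9 = 5/9 + (-155 + Z)/9 = 5/9 + (-155/9 + Z/9) = -50/3 + Z/9)
(-2604282 - 2214321) + u(597, s(-16)) = (-2604282 - 2214321) + (-50/3 + (3 + √30/3)/9) = -4818603 + (-50/3 + (⅓ + √30/27)) = -4818603 + (-49/3 + √30/27) = -14455858/3 + √30/27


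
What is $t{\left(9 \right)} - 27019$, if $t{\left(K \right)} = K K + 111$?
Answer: $-26827$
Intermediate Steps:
$t{\left(K \right)} = 111 + K^{2}$ ($t{\left(K \right)} = K^{2} + 111 = 111 + K^{2}$)
$t{\left(9 \right)} - 27019 = \left(111 + 9^{2}\right) - 27019 = \left(111 + 81\right) - 27019 = 192 - 27019 = -26827$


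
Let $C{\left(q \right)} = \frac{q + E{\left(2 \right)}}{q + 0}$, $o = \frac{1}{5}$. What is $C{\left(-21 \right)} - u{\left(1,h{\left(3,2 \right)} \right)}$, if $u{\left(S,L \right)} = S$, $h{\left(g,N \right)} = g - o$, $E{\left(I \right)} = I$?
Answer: $- \frac{2}{21} \approx -0.095238$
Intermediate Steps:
$o = \frac{1}{5} \approx 0.2$
$h{\left(g,N \right)} = - \frac{1}{5} + g$ ($h{\left(g,N \right)} = g - \frac{1}{5} = - \frac{1}{5} + g$)
$C{\left(q \right)} = \frac{2 + q}{q}$ ($C{\left(q \right)} = \frac{q + 2}{q + 0} = \frac{2 + q}{q}$)
$C{\left(-21 \right)} - u{\left(1,h{\left(3,2 \right)} \right)} = \frac{2 - 21}{-21} - 1 = \left(- \frac{1}{21}\right) \left(-19\right) - 1 = \frac{19}{21} - 1 = - \frac{2}{21}$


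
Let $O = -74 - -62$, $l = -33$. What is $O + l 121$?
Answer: $-4005$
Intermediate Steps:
$O = -12$ ($O = -74 + 62 = -12$)
$O + l 121 = -12 - 3993 = -4005$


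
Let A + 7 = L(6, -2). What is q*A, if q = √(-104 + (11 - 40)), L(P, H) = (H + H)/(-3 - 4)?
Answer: -45*I*√133/7 ≈ -74.138*I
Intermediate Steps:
L(P, H) = -2*H/7 (L(P, H) = (2*H)/(-7) = (2*H)*(-⅐) = -2*H/7)
A = -45/7 (A = -7 - 2/7*(-2) = -7 + 4/7 = -45/7 ≈ -6.4286)
q = I*√133 (q = √(-104 - 29) = √(-133) = I*√133 ≈ 11.533*I)
q*A = (I*√133)*(-45/7) = -45*I*√133/7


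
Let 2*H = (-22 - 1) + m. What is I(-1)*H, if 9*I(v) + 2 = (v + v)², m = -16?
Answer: -13/3 ≈ -4.3333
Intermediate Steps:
H = -39/2 (H = ((-22 - 1) - 16)/2 = (-23 - 16)/2 = (½)*(-39) = -39/2 ≈ -19.500)
I(v) = -2/9 + 4*v²/9 (I(v) = -2/9 + (v + v)²/9 = -2/9 + (2*v)²/9 = -2/9 + (4*v²)/9 = -2/9 + 4*v²/9)
I(-1)*H = (-2/9 + (4/9)*(-1)²)*(-39/2) = (-2/9 + (4/9)*1)*(-39/2) = (-2/9 + 4/9)*(-39/2) = (2/9)*(-39/2) = -13/3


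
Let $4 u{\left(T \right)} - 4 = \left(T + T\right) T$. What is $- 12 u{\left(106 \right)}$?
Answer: $-67428$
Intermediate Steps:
$u{\left(T \right)} = 1 + \frac{T^{2}}{2}$ ($u{\left(T \right)} = 1 + \frac{\left(T + T\right) T}{4} = 1 + \frac{2 T T}{4} = 1 + \frac{2 T^{2}}{4} = 1 + \frac{T^{2}}{2}$)
$- 12 u{\left(106 \right)} = - 12 \left(1 + \frac{106^{2}}{2}\right) = - 12 \left(1 + \frac{1}{2} \cdot 11236\right) = - 12 \left(1 + 5618\right) = \left(-12\right) 5619 = -67428$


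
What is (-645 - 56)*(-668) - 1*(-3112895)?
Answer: 3581163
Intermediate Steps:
(-645 - 56)*(-668) - 1*(-3112895) = -701*(-668) + 3112895 = 468268 + 3112895 = 3581163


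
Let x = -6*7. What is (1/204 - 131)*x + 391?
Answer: 200355/34 ≈ 5892.8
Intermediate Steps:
x = -42
(1/204 - 131)*x + 391 = (1/204 - 131)*(-42) + 391 = -26723/204*(-42) + 391 = 187061/34 + 391 = 200355/34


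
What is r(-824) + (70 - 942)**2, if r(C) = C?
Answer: 759560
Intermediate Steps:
r(-824) + (70 - 942)**2 = -824 + (70 - 942)**2 = -824 + (-872)**2 = -824 + 760384 = 759560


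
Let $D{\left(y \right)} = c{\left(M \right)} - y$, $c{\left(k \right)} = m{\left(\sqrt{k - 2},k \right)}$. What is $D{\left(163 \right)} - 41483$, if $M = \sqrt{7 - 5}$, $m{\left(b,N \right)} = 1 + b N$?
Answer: $-41645 + i \sqrt{4 - 2 \sqrt{2}} \approx -41645.0 + 1.0824 i$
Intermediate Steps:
$m{\left(b,N \right)} = 1 + N b$
$M = \sqrt{2} \approx 1.4142$
$c{\left(k \right)} = 1 + k \sqrt{-2 + k}$ ($c{\left(k \right)} = 1 + k \sqrt{k - 2} = 1 + k \sqrt{-2 + k}$)
$D{\left(y \right)} = 1 - y + \sqrt{2} \sqrt{-2 + \sqrt{2}}$ ($D{\left(y \right)} = \left(1 + \sqrt{2} \sqrt{-2 + \sqrt{2}}\right) - y = 1 - y + \sqrt{2} \sqrt{-2 + \sqrt{2}}$)
$D{\left(163 \right)} - 41483 = \left(1 + \sqrt{-4 + 2 \sqrt{2}} - 163\right) - 41483 = \left(-162 + \sqrt{-4 + 2 \sqrt{2}}\right) - 41483 = -41645 + \sqrt{-4 + 2 \sqrt{2}}$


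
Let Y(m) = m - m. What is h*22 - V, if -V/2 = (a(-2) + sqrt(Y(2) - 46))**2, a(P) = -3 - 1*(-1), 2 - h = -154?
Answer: 3348 - 8*I*sqrt(46) ≈ 3348.0 - 54.259*I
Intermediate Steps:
h = 156 (h = 2 - 1*(-154) = 2 + 154 = 156)
Y(m) = 0
a(P) = -2 (a(P) = -3 + 1 = -2)
V = -2*(-2 + I*sqrt(46))**2 (V = -2*(-2 + sqrt(0 - 46))**2 = -2*(-2 + sqrt(-46))**2 = -2*(-2 + I*sqrt(46))**2 ≈ 84.0 + 54.259*I)
h*22 - V = 156*22 - (84 + 8*I*sqrt(46)) = 3432 + (-84 - 8*I*sqrt(46)) = 3348 - 8*I*sqrt(46)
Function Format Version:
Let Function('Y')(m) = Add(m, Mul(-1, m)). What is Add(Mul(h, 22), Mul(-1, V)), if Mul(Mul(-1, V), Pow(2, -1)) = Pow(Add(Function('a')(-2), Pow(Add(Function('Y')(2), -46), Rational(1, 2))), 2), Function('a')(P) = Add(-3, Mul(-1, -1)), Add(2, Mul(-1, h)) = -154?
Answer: Add(3348, Mul(-8, I, Pow(46, Rational(1, 2)))) ≈ Add(3348.0, Mul(-54.259, I))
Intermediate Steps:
h = 156 (h = Add(2, Mul(-1, -154)) = Add(2, 154) = 156)
Function('Y')(m) = 0
Function('a')(P) = -2 (Function('a')(P) = Add(-3, 1) = -2)
V = Mul(-2, Pow(Add(-2, Mul(I, Pow(46, Rational(1, 2)))), 2)) (V = Mul(-2, Pow(Add(-2, Pow(Add(0, -46), Rational(1, 2))), 2)) = Mul(-2, Pow(Add(-2, Pow(-46, Rational(1, 2))), 2)) = Mul(-2, Pow(Add(-2, Mul(I, Pow(46, Rational(1, 2)))), 2)) ≈ Add(84.000, Mul(54.259, I)))
Add(Mul(h, 22), Mul(-1, V)) = Add(Mul(156, 22), Mul(-1, Add(84, Mul(8, I, Pow(46, Rational(1, 2)))))) = Add(3432, Add(-84, Mul(-8, I, Pow(46, Rational(1, 2))))) = Add(3348, Mul(-8, I, Pow(46, Rational(1, 2))))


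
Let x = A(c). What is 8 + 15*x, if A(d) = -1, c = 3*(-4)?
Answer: -7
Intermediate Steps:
c = -12
x = -1
8 + 15*x = 8 + 15*(-1) = 8 - 15 = -7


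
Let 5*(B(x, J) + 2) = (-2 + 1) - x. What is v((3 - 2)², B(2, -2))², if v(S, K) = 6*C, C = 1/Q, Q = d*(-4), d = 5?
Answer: 9/100 ≈ 0.090000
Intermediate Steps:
Q = -20 (Q = 5*(-4) = -20)
B(x, J) = -11/5 - x/5 (B(x, J) = -2 + ((-2 + 1) - x)/5 = -2 + (-1 - x)/5 = -2 + (-⅕ - x/5) = -11/5 - x/5)
C = -1/20 (C = 1/(-20) = -1/20 ≈ -0.050000)
v(S, K) = -3/10 (v(S, K) = 6*(-1/20) = -3/10)
v((3 - 2)², B(2, -2))² = (-3/10)² = 9/100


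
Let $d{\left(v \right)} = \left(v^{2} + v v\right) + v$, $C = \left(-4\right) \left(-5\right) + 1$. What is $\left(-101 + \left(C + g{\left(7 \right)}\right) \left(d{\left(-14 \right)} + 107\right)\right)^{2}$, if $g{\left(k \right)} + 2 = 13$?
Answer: $237745561$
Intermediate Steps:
$g{\left(k \right)} = 11$ ($g{\left(k \right)} = -2 + 13 = 11$)
$C = 21$ ($C = 20 + 1 = 21$)
$d{\left(v \right)} = v + 2 v^{2}$ ($d{\left(v \right)} = \left(v^{2} + v^{2}\right) + v = 2 v^{2} + v = v + 2 v^{2}$)
$\left(-101 + \left(C + g{\left(7 \right)}\right) \left(d{\left(-14 \right)} + 107\right)\right)^{2} = \left(-101 + \left(21 + 11\right) \left(- 14 \left(1 + 2 \left(-14\right)\right) + 107\right)\right)^{2} = \left(-101 + 32 \left(- 14 \left(1 - 28\right) + 107\right)\right)^{2} = \left(-101 + 32 \left(\left(-14\right) \left(-27\right) + 107\right)\right)^{2} = \left(-101 + 32 \left(378 + 107\right)\right)^{2} = \left(-101 + 32 \cdot 485\right)^{2} = \left(-101 + 15520\right)^{2} = 15419^{2} = 237745561$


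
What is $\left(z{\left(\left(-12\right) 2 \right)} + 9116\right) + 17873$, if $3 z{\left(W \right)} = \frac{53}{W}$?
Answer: $\frac{1943155}{72} \approx 26988.0$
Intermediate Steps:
$z{\left(W \right)} = \frac{53}{3 W}$ ($z{\left(W \right)} = \frac{53 \frac{1}{W}}{3} = \frac{53}{3 W}$)
$\left(z{\left(\left(-12\right) 2 \right)} + 9116\right) + 17873 = \left(\frac{53}{3 \left(\left(-12\right) 2\right)} + 9116\right) + 17873 = \left(\frac{53}{3 \left(-24\right)} + 9116\right) + 17873 = \left(\frac{53}{3} \left(- \frac{1}{24}\right) + 9116\right) + 17873 = \left(- \frac{53}{72} + 9116\right) + 17873 = \frac{656299}{72} + 17873 = \frac{1943155}{72}$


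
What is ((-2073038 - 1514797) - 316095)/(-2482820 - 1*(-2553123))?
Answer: -3903930/70303 ≈ -55.530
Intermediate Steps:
((-2073038 - 1514797) - 316095)/(-2482820 - 1*(-2553123)) = (-3587835 - 316095)/(-2482820 + 2553123) = -3903930/70303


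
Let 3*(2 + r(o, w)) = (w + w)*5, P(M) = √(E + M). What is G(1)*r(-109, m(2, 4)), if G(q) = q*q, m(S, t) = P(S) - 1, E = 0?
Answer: -16/3 + 10*√2/3 ≈ -0.61929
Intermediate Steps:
P(M) = √M (P(M) = √(0 + M) = √M)
m(S, t) = -1 + √S (m(S, t) = √S - 1 = -1 + √S)
G(q) = q²
r(o, w) = -2 + 10*w/3 (r(o, w) = -2 + ((w + w)*5)/3 = -2 + ((2*w)*5)/3 = -2 + (10*w)/3 = -2 + 10*w/3)
G(1)*r(-109, m(2, 4)) = 1²*(-2 + 10*(-1 + √2)/3) = 1*(-2 + (-10/3 + 10*√2/3)) = 1*(-16/3 + 10*√2/3) = -16/3 + 10*√2/3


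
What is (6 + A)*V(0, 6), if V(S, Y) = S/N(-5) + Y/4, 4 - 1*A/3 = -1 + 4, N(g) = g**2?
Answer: 27/2 ≈ 13.500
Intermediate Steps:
A = 3 (A = 12 - 3*(-1 + 4) = 12 - 3*3 = 12 - 9 = 3)
V(S, Y) = Y/4 + S/25 (V(S, Y) = S/((-5)**2) + Y/4 = S/25 + Y*(1/4) = S*(1/25) + Y/4 = S/25 + Y/4 = Y/4 + S/25)
(6 + A)*V(0, 6) = (6 + 3)*((1/4)*6 + (1/25)*0) = 9*(3/2 + 0) = 9*(3/2) = 27/2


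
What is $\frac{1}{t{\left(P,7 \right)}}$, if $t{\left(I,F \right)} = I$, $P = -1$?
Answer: $-1$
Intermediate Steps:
$\frac{1}{t{\left(P,7 \right)}} = \frac{1}{-1} = -1$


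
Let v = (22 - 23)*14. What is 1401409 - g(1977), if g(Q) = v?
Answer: 1401423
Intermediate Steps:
v = -14 (v = -1*14 = -14)
g(Q) = -14
1401409 - g(1977) = 1401409 - 1*(-14) = 1401409 + 14 = 1401423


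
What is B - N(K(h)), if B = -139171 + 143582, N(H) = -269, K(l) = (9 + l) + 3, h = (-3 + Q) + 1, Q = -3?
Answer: 4680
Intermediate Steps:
h = -5 (h = (-3 - 3) + 1 = -6 + 1 = -5)
K(l) = 12 + l
B = 4411
B - N(K(h)) = 4411 - 1*(-269) = 4411 + 269 = 4680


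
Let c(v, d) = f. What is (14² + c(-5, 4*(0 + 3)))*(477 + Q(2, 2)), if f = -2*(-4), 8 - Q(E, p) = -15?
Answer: 102000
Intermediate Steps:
Q(E, p) = 23 (Q(E, p) = 8 - 1*(-15) = 8 + 15 = 23)
f = 8
c(v, d) = 8
(14² + c(-5, 4*(0 + 3)))*(477 + Q(2, 2)) = (14² + 8)*(477 + 23) = (196 + 8)*500 = 204*500 = 102000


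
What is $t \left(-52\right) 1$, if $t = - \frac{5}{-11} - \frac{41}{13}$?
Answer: $\frac{1544}{11} \approx 140.36$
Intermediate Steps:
$t = - \frac{386}{143}$ ($t = \left(-5\right) \left(- \frac{1}{11}\right) - \frac{41}{13} = \frac{5}{11} - \frac{41}{13} = - \frac{386}{143} \approx -2.6993$)
$t \left(-52\right) 1 = \left(- \frac{386}{143}\right) \left(-52\right) 1 = \frac{1544}{11} \cdot 1 = \frac{1544}{11}$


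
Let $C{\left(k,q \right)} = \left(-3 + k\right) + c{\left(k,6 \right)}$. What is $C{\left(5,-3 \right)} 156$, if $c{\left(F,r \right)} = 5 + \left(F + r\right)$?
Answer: $2808$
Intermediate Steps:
$c{\left(F,r \right)} = 5 + F + r$
$C{\left(k,q \right)} = 8 + 2 k$ ($C{\left(k,q \right)} = \left(-3 + k\right) + \left(5 + k + 6\right) = \left(-3 + k\right) + \left(11 + k\right) = 8 + 2 k$)
$C{\left(5,-3 \right)} 156 = \left(8 + 2 \cdot 5\right) 156 = \left(8 + 10\right) 156 = 18 \cdot 156 = 2808$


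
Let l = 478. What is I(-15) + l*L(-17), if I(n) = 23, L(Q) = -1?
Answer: -455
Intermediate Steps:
I(-15) + l*L(-17) = 23 + 478*(-1) = 23 - 478 = -455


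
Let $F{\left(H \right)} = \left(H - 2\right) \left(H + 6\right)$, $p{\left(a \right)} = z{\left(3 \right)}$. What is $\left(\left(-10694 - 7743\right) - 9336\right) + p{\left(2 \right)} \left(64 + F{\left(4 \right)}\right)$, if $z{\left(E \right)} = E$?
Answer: $-27521$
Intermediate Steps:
$p{\left(a \right)} = 3$
$F{\left(H \right)} = \left(-2 + H\right) \left(6 + H\right)$
$\left(\left(-10694 - 7743\right) - 9336\right) + p{\left(2 \right)} \left(64 + F{\left(4 \right)}\right) = \left(\left(-10694 - 7743\right) - 9336\right) + 3 \left(64 + \left(-12 + 4^{2} + 4 \cdot 4\right)\right) = \left(\left(-10694 - 7743\right) - 9336\right) + 3 \left(64 + \left(-12 + 16 + 16\right)\right) = \left(-18437 - 9336\right) + 3 \left(64 + 20\right) = -27773 + 3 \cdot 84 = -27773 + 252 = -27521$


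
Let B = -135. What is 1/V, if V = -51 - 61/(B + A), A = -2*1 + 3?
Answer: -134/6773 ≈ -0.019784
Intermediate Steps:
A = 1 (A = -2 + 3 = 1)
V = -6773/134 (V = -51 - 61/(-135 + 1) = -51 - 61/(-134) = -51 - 1/134*(-61) = -51 + 61/134 = -6773/134 ≈ -50.545)
1/V = 1/(-6773/134) = -134/6773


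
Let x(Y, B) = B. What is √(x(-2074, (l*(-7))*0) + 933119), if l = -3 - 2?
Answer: √933119 ≈ 965.98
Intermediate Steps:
l = -5
√(x(-2074, (l*(-7))*0) + 933119) = √(-5*(-7)*0 + 933119) = √(35*0 + 933119) = √(0 + 933119) = √933119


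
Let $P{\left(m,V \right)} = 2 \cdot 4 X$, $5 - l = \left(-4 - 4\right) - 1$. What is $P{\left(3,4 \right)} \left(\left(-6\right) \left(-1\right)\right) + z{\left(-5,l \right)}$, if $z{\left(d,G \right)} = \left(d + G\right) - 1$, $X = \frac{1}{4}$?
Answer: $20$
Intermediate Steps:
$l = 14$ ($l = 5 - \left(\left(-4 - 4\right) - 1\right) = 5 - \left(-8 - 1\right) = 5 - -9 = 5 + 9 = 14$)
$X = \frac{1}{4} \approx 0.25$
$z{\left(d,G \right)} = -1 + G + d$ ($z{\left(d,G \right)} = \left(G + d\right) - 1 = -1 + G + d$)
$P{\left(m,V \right)} = 2$ ($P{\left(m,V \right)} = 2 \cdot 4 \cdot \frac{1}{4} = 8 \cdot \frac{1}{4} = 2$)
$P{\left(3,4 \right)} \left(\left(-6\right) \left(-1\right)\right) + z{\left(-5,l \right)} = 2 \left(\left(-6\right) \left(-1\right)\right) - -8 = 2 \cdot 6 + 8 = 12 + 8 = 20$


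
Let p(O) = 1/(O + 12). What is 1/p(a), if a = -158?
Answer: -146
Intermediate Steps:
p(O) = 1/(12 + O)
1/p(a) = 1/(1/(12 - 158)) = 1/(1/(-146)) = 1/(-1/146) = -146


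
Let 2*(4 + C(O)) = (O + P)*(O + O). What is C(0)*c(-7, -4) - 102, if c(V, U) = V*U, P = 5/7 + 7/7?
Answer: -214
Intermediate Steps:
P = 12/7 (P = 5*(⅐) + 7*(⅐) = 5/7 + 1 = 12/7 ≈ 1.7143)
c(V, U) = U*V
C(O) = -4 + O*(12/7 + O) (C(O) = -4 + ((O + 12/7)*(O + O))/2 = -4 + ((12/7 + O)*(2*O))/2 = -4 + (2*O*(12/7 + O))/2 = -4 + O*(12/7 + O))
C(0)*c(-7, -4) - 102 = (-4 + 0² + (12/7)*0)*(-4*(-7)) - 102 = (-4 + 0 + 0)*28 - 102 = -4*28 - 102 = -112 - 102 = -214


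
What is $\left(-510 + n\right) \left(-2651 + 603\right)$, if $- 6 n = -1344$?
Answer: $585728$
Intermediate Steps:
$n = 224$ ($n = \left(- \frac{1}{6}\right) \left(-1344\right) = 224$)
$\left(-510 + n\right) \left(-2651 + 603\right) = \left(-510 + 224\right) \left(-2651 + 603\right) = \left(-286\right) \left(-2048\right) = 585728$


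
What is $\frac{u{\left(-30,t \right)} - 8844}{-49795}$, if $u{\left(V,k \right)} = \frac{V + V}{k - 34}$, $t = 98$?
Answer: $\frac{6153}{34640} \approx 0.17763$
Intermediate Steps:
$u{\left(V,k \right)} = \frac{2 V}{-34 + k}$
$\frac{u{\left(-30,t \right)} - 8844}{-49795} = \frac{2 \left(-30\right) \frac{1}{-34 + 98} - 8844}{-49795} = \left(2 \left(-30\right) \frac{1}{64} - 8844\right) \left(- \frac{1}{49795}\right) = \left(- \frac{15}{16} - 8844\right) \left(- \frac{1}{49795}\right) = \left(- \frac{141519}{16}\right) \left(- \frac{1}{49795}\right) = \frac{6153}{34640}$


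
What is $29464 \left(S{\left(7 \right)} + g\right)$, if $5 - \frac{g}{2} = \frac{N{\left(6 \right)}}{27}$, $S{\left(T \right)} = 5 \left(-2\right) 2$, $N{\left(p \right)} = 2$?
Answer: $- \frac{8073136}{27} \approx -2.9901 \cdot 10^{5}$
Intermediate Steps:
$S{\left(T \right)} = -20$ ($S{\left(T \right)} = \left(-10\right) 2 = -20$)
$g = \frac{266}{27}$ ($g = 10 - 2 \cdot \frac{2}{27} = 10 - 2 \cdot 2 \cdot \frac{1}{27} = 10 - \frac{4}{27} = \frac{266}{27} \approx 9.8519$)
$29464 \left(S{\left(7 \right)} + g\right) = 29464 \left(-20 + \frac{266}{27}\right) = 29464 \left(- \frac{274}{27}\right) = - \frac{8073136}{27}$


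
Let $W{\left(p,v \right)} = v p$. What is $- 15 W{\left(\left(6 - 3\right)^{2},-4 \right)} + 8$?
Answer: $548$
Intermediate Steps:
$W{\left(p,v \right)} = p v$
$- 15 W{\left(\left(6 - 3\right)^{2},-4 \right)} + 8 = - 15 \left(6 - 3\right)^{2} \left(-4\right) + 8 = - 15 \cdot 3^{2} \left(-4\right) + 8 = - 15 \cdot 9 \left(-4\right) + 8 = \left(-15\right) \left(-36\right) + 8 = 540 + 8 = 548$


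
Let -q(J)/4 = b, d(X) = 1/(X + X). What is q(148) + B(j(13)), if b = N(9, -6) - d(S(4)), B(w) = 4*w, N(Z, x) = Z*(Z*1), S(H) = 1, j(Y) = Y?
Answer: -270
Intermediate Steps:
N(Z, x) = Z² (N(Z, x) = Z*Z = Z²)
d(X) = 1/(2*X)
b = 161/2 (b = 9² - 1/(2*1) = 81 - 1/2 = 81 - 1*½ = 81 - ½ = 161/2 ≈ 80.500)
q(J) = -322 (q(J) = -4*161/2 = -322)
q(148) + B(j(13)) = -322 + 4*13 = -322 + 52 = -270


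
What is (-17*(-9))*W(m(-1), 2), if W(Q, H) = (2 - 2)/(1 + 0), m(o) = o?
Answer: 0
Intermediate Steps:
W(Q, H) = 0 (W(Q, H) = 0/1 = 0*1 = 0)
(-17*(-9))*W(m(-1), 2) = -17*(-9)*0 = 153*0 = 0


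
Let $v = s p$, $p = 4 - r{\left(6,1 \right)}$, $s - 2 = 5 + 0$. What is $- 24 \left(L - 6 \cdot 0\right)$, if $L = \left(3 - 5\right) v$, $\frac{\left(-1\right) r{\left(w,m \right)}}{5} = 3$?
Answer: $6384$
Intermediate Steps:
$r{\left(w,m \right)} = -15$ ($r{\left(w,m \right)} = \left(-5\right) 3 = -15$)
$s = 7$ ($s = 2 + \left(5 + 0\right) = 2 + 5 = 7$)
$p = 19$ ($p = 4 - -15 = 4 + 15 = 19$)
$v = 133$ ($v = 7 \cdot 19 = 133$)
$L = -266$ ($L = \left(3 - 5\right) 133 = \left(-2\right) 133 = -266$)
$- 24 \left(L - 6 \cdot 0\right) = - 24 \left(-266 - 6 \cdot 0\right) = - 24 \left(-266 - 0\right) = - 24 \left(-266 + 0\right) = \left(-24\right) \left(-266\right) = 6384$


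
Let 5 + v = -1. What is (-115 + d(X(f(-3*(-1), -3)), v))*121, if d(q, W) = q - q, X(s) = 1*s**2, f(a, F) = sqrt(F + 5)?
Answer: -13915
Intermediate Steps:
v = -6 (v = -5 - 1 = -6)
f(a, F) = sqrt(5 + F)
X(s) = s**2
d(q, W) = 0
(-115 + d(X(f(-3*(-1), -3)), v))*121 = (-115 + 0)*121 = -115*121 = -13915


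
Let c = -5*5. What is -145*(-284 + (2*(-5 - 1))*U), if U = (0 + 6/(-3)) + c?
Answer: -5800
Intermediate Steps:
c = -25
U = -27 (U = (0 + 6/(-3)) - 25 = (0 + 6*(-⅓)) - 25 = (0 - 2) - 25 = -2 - 25 = -27)
-145*(-284 + (2*(-5 - 1))*U) = -145*(-284 + (2*(-5 - 1))*(-27)) = -145*(-284 + (2*(-6))*(-27)) = -145*(-284 - 12*(-27)) = -145*(-284 + 324) = -145*40 = -5800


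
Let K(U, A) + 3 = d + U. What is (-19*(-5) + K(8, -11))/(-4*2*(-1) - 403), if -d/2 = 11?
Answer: -78/395 ≈ -0.19747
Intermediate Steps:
d = -22 (d = -2*11 = -22)
K(U, A) = -25 + U (K(U, A) = -3 + (-22 + U) = -25 + U)
(-19*(-5) + K(8, -11))/(-4*2*(-1) - 403) = (-19*(-5) + (-25 + 8))/(-4*2*(-1) - 403) = (95 - 17)/(-8*(-1) - 403) = 78/(8 - 403) = 78/(-395) = 78*(-1/395) = -78/395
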